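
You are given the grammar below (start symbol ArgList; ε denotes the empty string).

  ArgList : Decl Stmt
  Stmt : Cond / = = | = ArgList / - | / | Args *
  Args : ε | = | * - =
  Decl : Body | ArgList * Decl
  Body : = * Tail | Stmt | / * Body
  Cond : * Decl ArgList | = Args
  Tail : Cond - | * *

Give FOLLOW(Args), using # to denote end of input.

{ *, -, / }

In Stmt : Args *: add FIRST(*) = { * }.
In Cond : = Args: Args is at the end, add FOLLOW(Cond) = { -, / }.
Union: FOLLOW(Args) = { *, -, / }.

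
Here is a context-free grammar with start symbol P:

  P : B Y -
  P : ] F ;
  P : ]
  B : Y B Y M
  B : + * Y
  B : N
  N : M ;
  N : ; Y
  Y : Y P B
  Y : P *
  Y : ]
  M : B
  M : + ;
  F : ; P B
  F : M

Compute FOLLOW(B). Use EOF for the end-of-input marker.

In P : B Y -: add FIRST(Y -) = { +, ;, ] }.
In B : Y B Y M: add FIRST(Y M) = { +, ;, ] }.
In Y : Y P B: B is at the end, add FOLLOW(Y) = { +, -, ;, ] }.
In M : B: B is at the end, add FOLLOW(M) = { +, -, ;, ] }.
In F : ; P B: B is at the end, add FOLLOW(F) = { ; }.
Union: FOLLOW(B) = { +, -, ;, ] }.

{ +, -, ;, ] }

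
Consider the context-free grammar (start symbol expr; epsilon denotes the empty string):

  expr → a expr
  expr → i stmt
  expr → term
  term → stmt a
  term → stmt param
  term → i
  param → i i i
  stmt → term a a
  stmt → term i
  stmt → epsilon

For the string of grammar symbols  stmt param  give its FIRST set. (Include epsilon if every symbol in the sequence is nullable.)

Add FIRST(stmt)\{epsilon} = { a, i }; stmt is nullable, continue.
Add FIRST(param) = { i }; param is not nullable, stop.

{ a, i }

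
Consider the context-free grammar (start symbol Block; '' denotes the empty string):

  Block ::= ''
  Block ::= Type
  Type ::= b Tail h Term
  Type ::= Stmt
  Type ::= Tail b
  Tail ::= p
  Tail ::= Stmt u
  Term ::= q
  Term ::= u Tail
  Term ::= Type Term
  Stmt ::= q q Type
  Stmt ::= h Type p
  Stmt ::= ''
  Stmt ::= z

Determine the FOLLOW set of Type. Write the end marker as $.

{ $, b, h, p, q, u, z }

In Block ::= Type: Type is at the end, add FOLLOW(Block) = { $ }.
In Term ::= Type Term: add FIRST(Term) = { b, h, p, q, u, z }.
In Stmt ::= q q Type: Type is at the end, add FOLLOW(Stmt) = { $, b, h, p, q, u, z }.
In Stmt ::= h Type p: add FIRST(p) = { p }.
Union: FOLLOW(Type) = { $, b, h, p, q, u, z }.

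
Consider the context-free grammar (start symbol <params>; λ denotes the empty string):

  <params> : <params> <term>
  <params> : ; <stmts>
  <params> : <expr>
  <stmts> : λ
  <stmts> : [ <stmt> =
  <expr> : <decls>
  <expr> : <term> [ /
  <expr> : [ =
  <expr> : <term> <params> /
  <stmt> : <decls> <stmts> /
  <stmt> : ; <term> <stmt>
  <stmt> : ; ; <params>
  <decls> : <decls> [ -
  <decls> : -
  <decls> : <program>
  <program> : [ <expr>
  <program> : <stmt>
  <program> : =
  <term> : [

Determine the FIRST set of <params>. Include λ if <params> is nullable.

From <params> : <params> <term>: add FIRST(<params>) = { -, ;, =, [ }.
<params> : ; <stmts> contributes {;}.
From <params> : <expr>: add FIRST(<expr>) = { -, ;, =, [ }.
Union: FIRST(<params>) = { -, ;, =, [ }.

{ -, ;, =, [ }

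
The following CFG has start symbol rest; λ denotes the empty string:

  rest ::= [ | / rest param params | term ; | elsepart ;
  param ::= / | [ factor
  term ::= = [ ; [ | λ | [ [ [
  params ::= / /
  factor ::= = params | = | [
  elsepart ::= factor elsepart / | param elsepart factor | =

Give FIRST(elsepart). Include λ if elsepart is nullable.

{ /, =, [ }

From elsepart ::= factor elsepart /: add FIRST(factor) = { =, [ }.
From elsepart ::= param elsepart factor: add FIRST(param) = { /, [ }.
elsepart ::= = contributes {=}.
Union: FIRST(elsepart) = { /, =, [ }.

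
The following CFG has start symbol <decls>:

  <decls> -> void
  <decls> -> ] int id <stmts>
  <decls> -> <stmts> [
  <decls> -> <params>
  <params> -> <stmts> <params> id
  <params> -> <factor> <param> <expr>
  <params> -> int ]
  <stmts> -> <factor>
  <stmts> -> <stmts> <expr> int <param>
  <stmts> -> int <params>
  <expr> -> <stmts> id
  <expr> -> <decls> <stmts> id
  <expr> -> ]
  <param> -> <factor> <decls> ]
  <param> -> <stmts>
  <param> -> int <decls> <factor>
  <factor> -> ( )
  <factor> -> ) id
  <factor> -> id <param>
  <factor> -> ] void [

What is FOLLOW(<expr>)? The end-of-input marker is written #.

{ #, (, ), [, ], id, int, void }

In <params> -> <factor> <param> <expr>: <expr> is at the end, add FOLLOW(<params>) = { #, (, ), [, ], id, int, void }.
In <stmts> -> <stmts> <expr> int <param>: add FIRST(int <param>) = { int }.
Union: FOLLOW(<expr>) = { #, (, ), [, ], id, int, void }.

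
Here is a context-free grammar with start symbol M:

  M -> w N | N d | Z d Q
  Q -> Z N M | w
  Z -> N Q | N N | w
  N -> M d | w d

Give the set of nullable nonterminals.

{ } (none)

No nonterminal has an empty production or an RHS whose symbols are all nullable.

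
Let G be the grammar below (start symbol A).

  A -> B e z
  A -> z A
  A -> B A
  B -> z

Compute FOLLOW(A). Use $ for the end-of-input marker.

{ $ }

A is the start symbol, so $ ∈ FOLLOW(A).
In A -> z A: A is at the end, add FOLLOW(A) = { $ }.
In A -> B A: A is at the end, add FOLLOW(A) = { $ }.
Union: FOLLOW(A) = { $ }.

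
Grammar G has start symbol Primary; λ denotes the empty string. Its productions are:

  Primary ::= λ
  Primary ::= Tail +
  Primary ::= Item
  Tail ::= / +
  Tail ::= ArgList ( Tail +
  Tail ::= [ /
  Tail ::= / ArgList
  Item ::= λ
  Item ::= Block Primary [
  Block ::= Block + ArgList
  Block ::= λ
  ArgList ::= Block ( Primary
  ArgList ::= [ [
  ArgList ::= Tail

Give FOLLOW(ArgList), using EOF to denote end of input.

In Tail ::= ArgList ( Tail +: add FIRST(( Tail +) = { ( }.
In Tail ::= / ArgList: ArgList is at the end, add FOLLOW(Tail) = { (, +, /, [ }.
In Block ::= Block + ArgList: ArgList is at the end, add FOLLOW(Block) = { (, +, /, [ }.
Union: FOLLOW(ArgList) = { (, +, /, [ }.

{ (, +, /, [ }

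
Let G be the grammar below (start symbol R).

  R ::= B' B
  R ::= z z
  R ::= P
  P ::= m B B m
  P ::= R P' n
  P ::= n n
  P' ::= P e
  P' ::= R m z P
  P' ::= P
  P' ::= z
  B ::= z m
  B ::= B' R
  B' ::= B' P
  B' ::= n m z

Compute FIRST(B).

{ n, z }

B ::= z m contributes {z}.
From B ::= B' R: add FIRST(B') = { n }.
Union: FIRST(B) = { n, z }.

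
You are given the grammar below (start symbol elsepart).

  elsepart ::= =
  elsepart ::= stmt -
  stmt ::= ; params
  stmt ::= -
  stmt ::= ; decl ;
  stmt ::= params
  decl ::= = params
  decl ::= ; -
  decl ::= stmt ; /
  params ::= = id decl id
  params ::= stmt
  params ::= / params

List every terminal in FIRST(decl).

decl ::= = params contributes {=}.
decl ::= ; - contributes {;}.
From decl ::= stmt ; /: add FIRST(stmt) = { -, /, ;, = }.
Union: FIRST(decl) = { -, /, ;, = }.

{ -, /, ;, = }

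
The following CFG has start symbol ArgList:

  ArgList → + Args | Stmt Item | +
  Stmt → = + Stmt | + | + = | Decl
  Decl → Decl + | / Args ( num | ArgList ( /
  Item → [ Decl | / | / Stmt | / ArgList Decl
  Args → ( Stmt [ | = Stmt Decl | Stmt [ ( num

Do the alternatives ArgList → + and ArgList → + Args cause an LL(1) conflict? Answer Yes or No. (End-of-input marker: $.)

FIRST(+) = { + } and FIRST(+ Args) = { + }.
Both contain +, so the two alternatives are not disjoint — LL(1) conflict.

Yes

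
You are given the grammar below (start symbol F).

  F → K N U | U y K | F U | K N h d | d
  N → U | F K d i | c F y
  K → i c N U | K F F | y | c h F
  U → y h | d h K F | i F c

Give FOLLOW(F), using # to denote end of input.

{ #, c, d, h, i, y }

F is the start symbol, so # ∈ FOLLOW(F).
In F → F U: add FIRST(U) = { d, i, y }.
In N → F K d i: add FIRST(K d i) = { c, i, y }.
In N → c F y: add FIRST(y) = { y }.
In K → K F F: add FIRST(F) = { c, d, i, y }.
In K → K F F: F is at the end, add FOLLOW(K) = { #, c, d, h, i, y }.
In K → c h F: F is at the end, add FOLLOW(K) = { #, c, d, h, i, y }.
In U → d h K F: F is at the end, add FOLLOW(U) = { #, c, d, h, i, y }.
In U → i F c: add FIRST(c) = { c }.
Union: FOLLOW(F) = { #, c, d, h, i, y }.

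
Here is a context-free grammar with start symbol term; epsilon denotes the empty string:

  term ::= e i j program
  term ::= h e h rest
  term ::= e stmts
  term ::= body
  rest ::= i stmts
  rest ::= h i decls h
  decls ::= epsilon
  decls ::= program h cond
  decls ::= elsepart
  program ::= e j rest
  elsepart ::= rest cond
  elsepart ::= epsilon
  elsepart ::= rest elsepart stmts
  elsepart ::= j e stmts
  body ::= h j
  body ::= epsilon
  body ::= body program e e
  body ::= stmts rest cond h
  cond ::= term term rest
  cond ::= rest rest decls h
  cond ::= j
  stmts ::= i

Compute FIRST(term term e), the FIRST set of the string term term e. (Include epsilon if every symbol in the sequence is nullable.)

{ e, h, i }

Add FIRST(term)\{epsilon} = { e, h, i }; term is nullable, continue.
Add FIRST(term)\{epsilon} = { e, h, i }; term is nullable, continue.
e is a terminal; add {e} and stop.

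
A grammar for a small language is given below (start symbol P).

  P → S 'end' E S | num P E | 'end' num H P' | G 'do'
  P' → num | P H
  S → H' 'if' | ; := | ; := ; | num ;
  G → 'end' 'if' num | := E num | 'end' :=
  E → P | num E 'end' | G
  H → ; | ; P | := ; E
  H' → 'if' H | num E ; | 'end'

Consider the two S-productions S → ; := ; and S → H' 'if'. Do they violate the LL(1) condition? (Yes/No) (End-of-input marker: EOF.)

No

FIRST(; := ;) = { ; } and FIRST(H' 'if') = { 'end', 'if', num }.
The FIRST sets are disjoint and neither alternative is nullable — no conflict.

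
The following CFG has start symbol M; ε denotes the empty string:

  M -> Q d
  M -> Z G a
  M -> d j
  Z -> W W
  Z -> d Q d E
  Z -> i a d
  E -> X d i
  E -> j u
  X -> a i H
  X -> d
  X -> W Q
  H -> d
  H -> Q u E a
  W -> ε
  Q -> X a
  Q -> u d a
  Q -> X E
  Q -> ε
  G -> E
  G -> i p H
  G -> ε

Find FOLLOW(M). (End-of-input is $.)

M is the start symbol, so $ ∈ FOLLOW(M).
Union: FOLLOW(M) = { $ }.

{ $ }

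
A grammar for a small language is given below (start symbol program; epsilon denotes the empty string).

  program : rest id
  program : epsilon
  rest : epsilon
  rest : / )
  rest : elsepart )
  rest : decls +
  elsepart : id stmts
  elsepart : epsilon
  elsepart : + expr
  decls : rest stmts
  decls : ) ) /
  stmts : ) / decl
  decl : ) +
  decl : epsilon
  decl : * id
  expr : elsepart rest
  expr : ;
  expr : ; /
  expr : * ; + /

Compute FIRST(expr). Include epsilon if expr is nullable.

From expr : elsepart rest: elsepart, rest nullable, take FIRST(elsepart) ∪ FIRST(rest) = { ), +, /, id }; also epsilon since the whole RHS is nullable.
expr : ; contributes {;}.
expr : ; / contributes {;}.
expr : * ; + / contributes {*}.
Union: FIRST(expr) = { ), *, +, /, ;, id, epsilon }.

{ ), *, +, /, ;, id, epsilon }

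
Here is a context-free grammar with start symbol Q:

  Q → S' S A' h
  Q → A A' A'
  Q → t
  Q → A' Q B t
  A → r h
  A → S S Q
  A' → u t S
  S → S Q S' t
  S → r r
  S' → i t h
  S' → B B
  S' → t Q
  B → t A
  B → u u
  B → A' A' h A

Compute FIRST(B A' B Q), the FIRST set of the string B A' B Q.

Add FIRST(B) = { t, u }; B is not nullable, stop.

{ t, u }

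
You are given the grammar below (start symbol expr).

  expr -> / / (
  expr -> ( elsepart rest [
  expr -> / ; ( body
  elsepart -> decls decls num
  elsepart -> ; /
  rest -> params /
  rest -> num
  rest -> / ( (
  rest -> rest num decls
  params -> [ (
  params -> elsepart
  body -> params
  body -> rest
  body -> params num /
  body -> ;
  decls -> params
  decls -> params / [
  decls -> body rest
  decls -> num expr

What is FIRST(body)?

From body -> params: add FIRST(params) = { /, ;, [, num }.
From body -> rest: add FIRST(rest) = { /, ;, [, num }.
From body -> params num /: add FIRST(params) = { /, ;, [, num }.
body -> ; contributes {;}.
Union: FIRST(body) = { /, ;, [, num }.

{ /, ;, [, num }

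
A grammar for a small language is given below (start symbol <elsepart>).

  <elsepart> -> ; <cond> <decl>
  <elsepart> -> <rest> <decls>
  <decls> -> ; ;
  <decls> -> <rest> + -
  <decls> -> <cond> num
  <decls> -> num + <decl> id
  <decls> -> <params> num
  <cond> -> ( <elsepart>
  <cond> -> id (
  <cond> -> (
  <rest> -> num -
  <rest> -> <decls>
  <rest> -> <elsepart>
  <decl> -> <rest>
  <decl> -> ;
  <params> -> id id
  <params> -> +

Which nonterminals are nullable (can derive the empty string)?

No nonterminal has an empty production or an RHS whose symbols are all nullable.

{ } (none)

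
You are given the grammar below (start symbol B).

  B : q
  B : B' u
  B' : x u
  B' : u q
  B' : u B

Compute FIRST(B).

B : q contributes {q}.
From B : B' u: add FIRST(B') = { u, x }.
Union: FIRST(B) = { q, u, x }.

{ q, u, x }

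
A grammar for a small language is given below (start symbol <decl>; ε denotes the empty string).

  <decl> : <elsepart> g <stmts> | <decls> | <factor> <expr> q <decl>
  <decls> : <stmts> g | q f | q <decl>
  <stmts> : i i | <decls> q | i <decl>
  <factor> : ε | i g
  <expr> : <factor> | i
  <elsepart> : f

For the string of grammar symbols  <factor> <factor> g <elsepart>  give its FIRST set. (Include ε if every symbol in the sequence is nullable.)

Add FIRST(<factor>)\{ε} = { i }; <factor> is nullable, continue.
Add FIRST(<factor>)\{ε} = { i }; <factor> is nullable, continue.
g is a terminal; add {g} and stop.

{ g, i }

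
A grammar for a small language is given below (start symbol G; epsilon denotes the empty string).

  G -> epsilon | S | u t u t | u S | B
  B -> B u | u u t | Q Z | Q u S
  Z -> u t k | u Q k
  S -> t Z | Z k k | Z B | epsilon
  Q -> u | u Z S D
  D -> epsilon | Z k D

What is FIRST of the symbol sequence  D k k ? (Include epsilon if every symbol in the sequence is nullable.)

{ k, u }

Add FIRST(D)\{epsilon} = { u }; D is nullable, continue.
k is a terminal; add {k} and stop.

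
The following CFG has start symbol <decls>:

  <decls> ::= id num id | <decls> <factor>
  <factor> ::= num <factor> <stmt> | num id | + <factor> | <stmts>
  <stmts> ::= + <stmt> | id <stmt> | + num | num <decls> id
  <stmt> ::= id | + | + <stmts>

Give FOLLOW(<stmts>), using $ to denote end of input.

In <factor> ::= <stmts>: <stmts> is at the end, add FOLLOW(<factor>) = { $, +, id, num }.
In <stmt> ::= + <stmts>: <stmts> is at the end, add FOLLOW(<stmt>) = { $, +, id, num }.
Union: FOLLOW(<stmts>) = { $, +, id, num }.

{ $, +, id, num }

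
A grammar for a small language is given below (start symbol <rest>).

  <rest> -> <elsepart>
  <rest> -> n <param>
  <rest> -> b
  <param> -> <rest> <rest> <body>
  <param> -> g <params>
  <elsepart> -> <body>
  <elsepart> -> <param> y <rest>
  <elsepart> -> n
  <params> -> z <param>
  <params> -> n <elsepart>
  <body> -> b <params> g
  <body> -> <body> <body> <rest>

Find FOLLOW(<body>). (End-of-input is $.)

In <param> -> <rest> <rest> <body>: <body> is at the end, add FOLLOW(<param>) = { $, b, g, n, y }.
In <elsepart> -> <body>: <body> is at the end, add FOLLOW(<elsepart>) = { $, b, g, n, y }.
In <body> -> <body> <body> <rest>: add FIRST(<body> <rest>) = { b }.
In <body> -> <body> <body> <rest>: add FIRST(<rest>) = { b, g, n }.
Union: FOLLOW(<body>) = { $, b, g, n, y }.

{ $, b, g, n, y }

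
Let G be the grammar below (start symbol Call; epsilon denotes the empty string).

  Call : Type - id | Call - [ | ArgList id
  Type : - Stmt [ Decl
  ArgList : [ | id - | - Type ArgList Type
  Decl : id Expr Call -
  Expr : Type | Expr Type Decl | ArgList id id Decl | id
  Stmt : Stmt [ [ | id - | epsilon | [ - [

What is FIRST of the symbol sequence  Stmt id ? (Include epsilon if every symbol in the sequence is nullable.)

Add FIRST(Stmt)\{epsilon} = { [, id }; Stmt is nullable, continue.
id is a terminal; add {id} and stop.

{ [, id }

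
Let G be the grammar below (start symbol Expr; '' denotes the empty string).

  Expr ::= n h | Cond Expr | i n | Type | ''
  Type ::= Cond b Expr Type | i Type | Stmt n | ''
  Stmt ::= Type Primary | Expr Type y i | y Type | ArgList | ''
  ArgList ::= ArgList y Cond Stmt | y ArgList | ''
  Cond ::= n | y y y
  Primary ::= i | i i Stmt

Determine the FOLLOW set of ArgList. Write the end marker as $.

In Stmt ::= ArgList: ArgList is at the end, add FOLLOW(Stmt) = { n, y }.
In ArgList ::= ArgList y Cond Stmt: add FIRST(y Cond Stmt) = { y }.
In ArgList ::= y ArgList: ArgList is at the end, add FOLLOW(ArgList) = { n, y }.
Union: FOLLOW(ArgList) = { n, y }.

{ n, y }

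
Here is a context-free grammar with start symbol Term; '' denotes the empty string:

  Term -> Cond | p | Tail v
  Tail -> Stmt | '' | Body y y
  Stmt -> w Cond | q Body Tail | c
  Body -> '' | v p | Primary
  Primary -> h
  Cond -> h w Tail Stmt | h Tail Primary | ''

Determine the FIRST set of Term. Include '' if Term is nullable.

From Term -> Cond: add FIRST(Cond) = { h, '' } (including '' since Cond is nullable).
Term -> p contributes {p}.
From Term -> Tail v: Tail nullable, take FIRST(Tail) ∪ {v} = { c, h, q, v, w, y }.
Union: FIRST(Term) = { c, h, p, q, v, w, y, '' }.

{ c, h, p, q, v, w, y, '' }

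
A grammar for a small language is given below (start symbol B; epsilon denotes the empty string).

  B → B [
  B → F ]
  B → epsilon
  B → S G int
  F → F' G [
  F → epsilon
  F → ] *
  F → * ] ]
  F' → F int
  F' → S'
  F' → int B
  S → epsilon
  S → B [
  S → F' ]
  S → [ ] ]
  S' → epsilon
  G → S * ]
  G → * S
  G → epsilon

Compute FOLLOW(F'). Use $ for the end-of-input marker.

{ *, [, ], int }

In F → F' G [: add FIRST(G [) = { *, [, ], int }.
In S → F' ]: add FIRST(]) = { ] }.
Union: FOLLOW(F') = { *, [, ], int }.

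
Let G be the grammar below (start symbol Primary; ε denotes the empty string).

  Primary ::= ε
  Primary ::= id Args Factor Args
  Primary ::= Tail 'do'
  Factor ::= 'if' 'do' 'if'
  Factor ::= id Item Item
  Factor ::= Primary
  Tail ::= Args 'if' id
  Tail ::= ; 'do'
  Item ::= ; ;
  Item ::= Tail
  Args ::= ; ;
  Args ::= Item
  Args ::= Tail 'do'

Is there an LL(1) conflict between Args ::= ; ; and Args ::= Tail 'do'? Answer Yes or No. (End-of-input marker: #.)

FIRST(; ;) = { ; } and FIRST(Tail 'do') = { ; }.
Both contain ;, so the two alternatives are not disjoint — LL(1) conflict.

Yes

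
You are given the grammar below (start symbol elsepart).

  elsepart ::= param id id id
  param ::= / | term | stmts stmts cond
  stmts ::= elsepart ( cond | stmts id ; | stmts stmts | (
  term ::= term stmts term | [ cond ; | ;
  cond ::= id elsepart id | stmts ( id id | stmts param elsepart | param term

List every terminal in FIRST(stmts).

{ (, /, ;, [ }

From stmts ::= elsepart ( cond: add FIRST(elsepart) = { (, /, ;, [ }.
From stmts ::= stmts id ;: add FIRST(stmts) = { (, /, ;, [ }.
From stmts ::= stmts stmts: add FIRST(stmts) = { (, /, ;, [ }.
stmts ::= ( contributes {(}.
Union: FIRST(stmts) = { (, /, ;, [ }.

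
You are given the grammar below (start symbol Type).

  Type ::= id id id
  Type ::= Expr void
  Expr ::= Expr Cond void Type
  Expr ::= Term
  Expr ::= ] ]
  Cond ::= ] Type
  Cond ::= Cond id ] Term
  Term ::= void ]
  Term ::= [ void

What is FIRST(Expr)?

{ [, ], void }

From Expr ::= Expr Cond void Type: add FIRST(Expr) = { [, ], void }.
From Expr ::= Term: add FIRST(Term) = { [, void }.
Expr ::= ] ] contributes {]}.
Union: FIRST(Expr) = { [, ], void }.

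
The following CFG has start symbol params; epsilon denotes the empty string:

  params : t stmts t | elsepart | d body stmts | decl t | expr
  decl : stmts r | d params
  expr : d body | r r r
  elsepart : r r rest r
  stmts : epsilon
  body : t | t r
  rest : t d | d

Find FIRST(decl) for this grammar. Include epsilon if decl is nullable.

{ d, r }

From decl : stmts r: stmts nullable, take FIRST(stmts) ∪ {r} = { r }.
decl : d params contributes {d}.
Union: FIRST(decl) = { d, r }.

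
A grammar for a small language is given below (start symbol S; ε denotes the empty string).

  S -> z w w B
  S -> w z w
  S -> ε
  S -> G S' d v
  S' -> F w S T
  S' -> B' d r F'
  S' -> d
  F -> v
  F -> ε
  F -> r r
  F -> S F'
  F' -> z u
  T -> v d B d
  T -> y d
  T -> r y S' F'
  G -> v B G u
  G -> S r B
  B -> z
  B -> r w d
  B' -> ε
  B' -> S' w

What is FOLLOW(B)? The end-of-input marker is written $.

In S -> z w w B: B is at the end, add FOLLOW(S) = { $, r, v, y, z }.
In T -> v d B d: add FIRST(d) = { d }.
In G -> v B G u: add FIRST(G u) = { r, v, w, z }.
In G -> S r B: B is at the end, add FOLLOW(G) = { d, r, u, v, w, z }.
Union: FOLLOW(B) = { $, d, r, u, v, w, y, z }.

{ $, d, r, u, v, w, y, z }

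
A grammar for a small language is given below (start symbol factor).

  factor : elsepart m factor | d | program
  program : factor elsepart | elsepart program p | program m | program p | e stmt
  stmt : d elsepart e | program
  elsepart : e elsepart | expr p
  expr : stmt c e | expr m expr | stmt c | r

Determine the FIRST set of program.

{ d, e, r }

From program : factor elsepart: add FIRST(factor) = { d, e, r }.
From program : elsepart program p: add FIRST(elsepart) = { d, e, r }.
From program : program m: add FIRST(program) = { d, e, r }.
From program : program p: add FIRST(program) = { d, e, r }.
program : e stmt contributes {e}.
Union: FIRST(program) = { d, e, r }.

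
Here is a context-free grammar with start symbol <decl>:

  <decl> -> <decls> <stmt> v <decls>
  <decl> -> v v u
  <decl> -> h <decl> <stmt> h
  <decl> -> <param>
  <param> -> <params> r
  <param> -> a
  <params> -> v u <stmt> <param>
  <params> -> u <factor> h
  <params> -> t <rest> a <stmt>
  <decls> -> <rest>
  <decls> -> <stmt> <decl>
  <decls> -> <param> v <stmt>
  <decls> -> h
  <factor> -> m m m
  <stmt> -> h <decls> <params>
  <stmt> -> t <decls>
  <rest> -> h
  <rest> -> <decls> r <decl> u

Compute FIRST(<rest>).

{ a, h, t, u, v }

<rest> -> h contributes {h}.
From <rest> -> <decls> r <decl> u: add FIRST(<decls>) = { a, h, t, u, v }.
Union: FIRST(<rest>) = { a, h, t, u, v }.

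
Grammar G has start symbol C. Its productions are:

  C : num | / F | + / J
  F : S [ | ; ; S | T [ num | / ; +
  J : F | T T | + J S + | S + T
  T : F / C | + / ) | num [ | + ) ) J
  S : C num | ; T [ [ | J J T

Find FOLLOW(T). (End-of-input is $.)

{ $, +, /, ;, [, num }

In F : T [ num: add FIRST([ num) = { [ }.
In J : T T: add FIRST(T) = { +, /, ;, num }.
In J : T T: T is at the end, add FOLLOW(J) = { $, +, /, ;, [, num }.
In J : S + T: T is at the end, add FOLLOW(J) = { $, +, /, ;, [, num }.
In S : ; T [ [: add FIRST([ [) = { [ }.
In S : J J T: T is at the end, add FOLLOW(S) = { $, +, /, ;, [, num }.
Union: FOLLOW(T) = { $, +, /, ;, [, num }.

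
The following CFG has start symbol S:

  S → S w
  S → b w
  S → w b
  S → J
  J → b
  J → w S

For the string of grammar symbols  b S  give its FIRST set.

{ b }

b is a terminal; add {b} and stop.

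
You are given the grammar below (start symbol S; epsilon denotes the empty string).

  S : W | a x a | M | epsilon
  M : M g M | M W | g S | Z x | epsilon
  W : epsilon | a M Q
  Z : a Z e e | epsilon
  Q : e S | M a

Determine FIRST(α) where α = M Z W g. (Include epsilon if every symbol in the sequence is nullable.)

Add FIRST(M)\{epsilon} = { a, g, x }; M is nullable, continue.
Add FIRST(Z)\{epsilon} = { a }; Z is nullable, continue.
Add FIRST(W)\{epsilon} = { a }; W is nullable, continue.
g is a terminal; add {g} and stop.

{ a, g, x }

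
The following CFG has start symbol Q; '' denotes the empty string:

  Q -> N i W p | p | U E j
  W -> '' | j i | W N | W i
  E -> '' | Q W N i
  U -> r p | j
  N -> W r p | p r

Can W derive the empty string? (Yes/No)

Yes

W has an ''-production, so W ⇒ ''.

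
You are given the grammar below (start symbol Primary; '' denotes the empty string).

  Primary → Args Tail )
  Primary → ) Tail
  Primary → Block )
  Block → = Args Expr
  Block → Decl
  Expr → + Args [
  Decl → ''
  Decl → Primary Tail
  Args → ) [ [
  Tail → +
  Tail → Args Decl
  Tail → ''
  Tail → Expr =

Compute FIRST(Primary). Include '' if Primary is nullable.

From Primary → Args Tail ): add FIRST(Args) = { ) }.
Primary → ) Tail contributes {)}.
From Primary → Block ): Block nullable, take FIRST(Block) ∪ {)} = { ), = }.
Union: FIRST(Primary) = { ), = }.

{ ), = }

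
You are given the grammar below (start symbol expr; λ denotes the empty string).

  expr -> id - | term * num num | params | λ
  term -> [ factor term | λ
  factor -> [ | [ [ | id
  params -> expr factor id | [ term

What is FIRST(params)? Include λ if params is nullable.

{ *, [, id }

From params -> expr factor id: expr nullable, take FIRST(expr) ∪ FIRST(factor) = { *, [, id }.
params -> [ term contributes {[}.
Union: FIRST(params) = { *, [, id }.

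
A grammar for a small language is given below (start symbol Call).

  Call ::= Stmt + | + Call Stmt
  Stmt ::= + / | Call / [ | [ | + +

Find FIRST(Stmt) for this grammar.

Stmt ::= + / contributes {+}.
From Stmt ::= Call / [: add FIRST(Call) = { +, [ }.
Stmt ::= [ contributes {[}.
Stmt ::= + + contributes {+}.
Union: FIRST(Stmt) = { +, [ }.

{ +, [ }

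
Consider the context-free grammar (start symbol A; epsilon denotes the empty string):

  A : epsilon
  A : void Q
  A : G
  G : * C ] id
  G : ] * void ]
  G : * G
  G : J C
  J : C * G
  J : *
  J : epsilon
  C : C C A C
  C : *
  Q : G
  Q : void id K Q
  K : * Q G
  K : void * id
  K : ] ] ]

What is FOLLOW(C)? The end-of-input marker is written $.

In G : * C ] id: add FIRST(] id) = { ] }.
In G : J C: C is at the end, add FOLLOW(G) = { $, *, ], void }.
In J : C * G: add FIRST(* G) = { * }.
In C : C C A C: add FIRST(C A C) = { * }.
In C : C C A C: add FIRST(A C) = { *, ], void }.
In C : C C A C: C is at the end, add FOLLOW(C) = { $, *, ], void }.
Union: FOLLOW(C) = { $, *, ], void }.

{ $, *, ], void }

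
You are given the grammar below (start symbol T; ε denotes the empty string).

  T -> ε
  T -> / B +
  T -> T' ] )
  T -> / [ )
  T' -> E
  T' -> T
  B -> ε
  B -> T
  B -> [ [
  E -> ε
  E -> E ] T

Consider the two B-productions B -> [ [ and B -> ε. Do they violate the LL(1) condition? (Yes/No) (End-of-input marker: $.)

No

FIRST([ [) = { [ } and FIRST(ε) = { ε }.
The second is nullable but FOLLOW(B) = { + } is disjoint from FIRST of the first.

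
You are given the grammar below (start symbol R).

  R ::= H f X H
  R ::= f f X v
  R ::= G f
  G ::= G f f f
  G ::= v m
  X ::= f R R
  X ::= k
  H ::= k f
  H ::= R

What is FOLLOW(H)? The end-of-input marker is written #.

In R ::= H f X H: add FIRST(f X H) = { f }.
In R ::= H f X H: H is at the end, add FOLLOW(R) = { #, f, k, v }.
Union: FOLLOW(H) = { #, f, k, v }.

{ #, f, k, v }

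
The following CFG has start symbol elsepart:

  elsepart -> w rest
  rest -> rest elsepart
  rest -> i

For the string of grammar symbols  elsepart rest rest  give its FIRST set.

Add FIRST(elsepart) = { w }; elsepart is not nullable, stop.

{ w }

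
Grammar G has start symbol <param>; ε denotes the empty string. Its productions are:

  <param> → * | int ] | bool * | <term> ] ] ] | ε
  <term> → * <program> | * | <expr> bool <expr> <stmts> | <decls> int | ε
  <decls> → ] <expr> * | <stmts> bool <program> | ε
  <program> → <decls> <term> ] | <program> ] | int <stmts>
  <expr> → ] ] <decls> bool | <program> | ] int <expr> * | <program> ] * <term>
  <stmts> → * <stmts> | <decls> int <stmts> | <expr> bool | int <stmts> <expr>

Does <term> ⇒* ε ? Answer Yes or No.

Yes

<term> has an ε-production, so <term> ⇒ ε.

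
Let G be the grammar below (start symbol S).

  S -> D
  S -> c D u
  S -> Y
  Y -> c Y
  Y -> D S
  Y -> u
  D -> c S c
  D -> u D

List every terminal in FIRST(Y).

Y -> c Y contributes {c}.
From Y -> D S: add FIRST(D) = { c, u }.
Y -> u contributes {u}.
Union: FIRST(Y) = { c, u }.

{ c, u }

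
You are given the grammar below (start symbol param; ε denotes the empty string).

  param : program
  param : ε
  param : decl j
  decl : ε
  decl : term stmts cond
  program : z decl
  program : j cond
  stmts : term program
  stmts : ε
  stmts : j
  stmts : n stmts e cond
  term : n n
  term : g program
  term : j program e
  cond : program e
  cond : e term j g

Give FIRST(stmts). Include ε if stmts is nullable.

From stmts : term program: add FIRST(term) = { g, j, n }.
stmts : ε contributes ε.
stmts : j contributes {j}.
stmts : n stmts e cond contributes {n}.
Union: FIRST(stmts) = { g, j, n, ε }.

{ g, j, n, ε }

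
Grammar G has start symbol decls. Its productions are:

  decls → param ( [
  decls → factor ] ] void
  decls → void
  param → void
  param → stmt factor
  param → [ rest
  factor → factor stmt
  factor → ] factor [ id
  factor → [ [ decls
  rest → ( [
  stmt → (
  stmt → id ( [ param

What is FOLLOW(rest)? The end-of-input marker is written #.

In param → [ rest: rest is at the end, add FOLLOW(param) = { (, [, ], id }.
Union: FOLLOW(rest) = { (, [, ], id }.

{ (, [, ], id }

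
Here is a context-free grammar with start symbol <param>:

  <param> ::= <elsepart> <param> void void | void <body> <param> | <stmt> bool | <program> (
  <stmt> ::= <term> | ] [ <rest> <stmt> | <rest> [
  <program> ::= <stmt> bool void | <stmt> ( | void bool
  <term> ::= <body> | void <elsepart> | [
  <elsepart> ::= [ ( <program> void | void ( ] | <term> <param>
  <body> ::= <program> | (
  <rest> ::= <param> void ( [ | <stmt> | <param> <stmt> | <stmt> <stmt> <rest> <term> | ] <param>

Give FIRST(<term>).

From <term> ::= <body>: add FIRST(<body>) = { (, [, ], void }.
<term> ::= void <elsepart> contributes {void}.
<term> ::= [ contributes {[}.
Union: FIRST(<term>) = { (, [, ], void }.

{ (, [, ], void }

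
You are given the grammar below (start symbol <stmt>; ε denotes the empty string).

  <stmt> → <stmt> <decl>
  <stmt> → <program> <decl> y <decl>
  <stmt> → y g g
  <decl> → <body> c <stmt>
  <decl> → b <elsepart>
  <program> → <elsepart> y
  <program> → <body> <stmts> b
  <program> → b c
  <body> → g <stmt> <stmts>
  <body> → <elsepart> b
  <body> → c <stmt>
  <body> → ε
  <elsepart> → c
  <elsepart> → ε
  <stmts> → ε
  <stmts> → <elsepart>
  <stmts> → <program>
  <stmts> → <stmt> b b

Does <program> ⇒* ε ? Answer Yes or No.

Nullable nonterminals: <body>, <elsepart>, <stmts>.
No production of <program> has an RHS whose symbols are all nullable, so <program> is not nullable.

No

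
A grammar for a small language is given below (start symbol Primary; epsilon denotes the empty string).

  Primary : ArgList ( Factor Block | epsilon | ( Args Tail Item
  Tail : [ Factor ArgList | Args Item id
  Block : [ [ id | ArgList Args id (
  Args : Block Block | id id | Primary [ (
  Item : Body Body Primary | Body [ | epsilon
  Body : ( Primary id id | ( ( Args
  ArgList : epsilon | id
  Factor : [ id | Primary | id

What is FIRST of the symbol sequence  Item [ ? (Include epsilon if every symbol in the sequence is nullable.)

Add FIRST(Item)\{epsilon} = { ( }; Item is nullable, continue.
[ is a terminal; add {[} and stop.

{ (, [ }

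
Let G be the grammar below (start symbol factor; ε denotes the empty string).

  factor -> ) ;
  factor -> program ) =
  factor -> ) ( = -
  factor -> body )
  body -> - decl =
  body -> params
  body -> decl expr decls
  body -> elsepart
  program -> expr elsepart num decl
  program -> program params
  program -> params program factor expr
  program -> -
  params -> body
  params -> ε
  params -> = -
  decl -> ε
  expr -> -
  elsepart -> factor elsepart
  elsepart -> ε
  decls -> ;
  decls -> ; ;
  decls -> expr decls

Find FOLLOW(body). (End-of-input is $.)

{ ), -, = }

In factor -> body ): add FIRST()) = { ) }.
In params -> body: body is at the end, add FOLLOW(params) = { ), -, = }.
Union: FOLLOW(body) = { ), -, = }.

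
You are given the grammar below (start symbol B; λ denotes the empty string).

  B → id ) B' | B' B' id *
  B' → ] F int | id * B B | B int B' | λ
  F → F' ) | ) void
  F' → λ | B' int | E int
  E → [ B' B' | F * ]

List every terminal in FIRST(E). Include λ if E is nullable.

{ ), [, ], id, int }

E → [ B' B' contributes {[}.
From E → F * ]: add FIRST(F) = { ), [, ], id, int }.
Union: FIRST(E) = { ), [, ], id, int }.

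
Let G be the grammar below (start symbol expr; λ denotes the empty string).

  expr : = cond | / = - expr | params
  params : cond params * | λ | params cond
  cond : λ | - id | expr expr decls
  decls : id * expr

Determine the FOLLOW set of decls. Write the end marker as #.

{ #, *, -, /, =, id }

In cond : expr expr decls: decls is at the end, add FOLLOW(cond) = { #, *, -, /, =, id }.
Union: FOLLOW(decls) = { #, *, -, /, =, id }.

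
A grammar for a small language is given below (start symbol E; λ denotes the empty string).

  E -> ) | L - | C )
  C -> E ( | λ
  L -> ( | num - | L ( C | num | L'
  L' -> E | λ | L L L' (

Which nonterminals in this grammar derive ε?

Directly nullable (have an λ-production): C, L'.
L -> L' with every symbol nullable, so L is nullable.
No other nonterminal has a production whose RHS symbols are all nullable.

{ C, L, L' }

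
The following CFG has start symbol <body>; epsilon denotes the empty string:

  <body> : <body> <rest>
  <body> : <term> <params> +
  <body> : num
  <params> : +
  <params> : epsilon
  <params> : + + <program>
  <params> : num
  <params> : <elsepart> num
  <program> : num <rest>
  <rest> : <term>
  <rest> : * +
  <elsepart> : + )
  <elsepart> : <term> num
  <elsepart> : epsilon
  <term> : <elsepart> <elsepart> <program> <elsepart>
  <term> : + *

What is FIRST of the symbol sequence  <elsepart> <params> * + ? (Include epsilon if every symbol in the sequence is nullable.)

{ *, +, num }

Add FIRST(<elsepart>)\{epsilon} = { +, num }; <elsepart> is nullable, continue.
Add FIRST(<params>)\{epsilon} = { +, num }; <params> is nullable, continue.
* is a terminal; add {*} and stop.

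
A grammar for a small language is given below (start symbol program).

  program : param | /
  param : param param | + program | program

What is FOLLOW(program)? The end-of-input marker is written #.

{ #, +, / }

program is the start symbol, so # ∈ FOLLOW(program).
In param : + program: program is at the end, add FOLLOW(param) = { #, +, / }.
In param : program: program is at the end, add FOLLOW(param) = { #, +, / }.
Union: FOLLOW(program) = { #, +, / }.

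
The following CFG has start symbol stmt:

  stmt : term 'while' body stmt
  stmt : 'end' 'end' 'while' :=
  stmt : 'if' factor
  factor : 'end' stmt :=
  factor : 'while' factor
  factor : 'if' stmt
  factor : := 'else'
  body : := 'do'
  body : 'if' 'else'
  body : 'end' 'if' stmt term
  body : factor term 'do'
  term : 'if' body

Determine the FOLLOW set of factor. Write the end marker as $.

{ $, 'if', := }

In stmt : 'if' factor: factor is at the end, add FOLLOW(stmt) = { $, 'if', := }.
In factor : 'while' factor: factor is at the end, add FOLLOW(factor) = { $, 'if', := }.
In body : factor term 'do': add FIRST(term 'do') = { 'if' }.
Union: FOLLOW(factor) = { $, 'if', := }.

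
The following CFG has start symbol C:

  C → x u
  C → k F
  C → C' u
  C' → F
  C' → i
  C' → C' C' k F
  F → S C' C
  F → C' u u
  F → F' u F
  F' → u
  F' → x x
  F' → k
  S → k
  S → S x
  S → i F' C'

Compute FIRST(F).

From F → S C' C: add FIRST(S) = { i, k }.
From F → C' u u: add FIRST(C') = { i, k, u, x }.
From F → F' u F: add FIRST(F') = { k, u, x }.
Union: FIRST(F) = { i, k, u, x }.

{ i, k, u, x }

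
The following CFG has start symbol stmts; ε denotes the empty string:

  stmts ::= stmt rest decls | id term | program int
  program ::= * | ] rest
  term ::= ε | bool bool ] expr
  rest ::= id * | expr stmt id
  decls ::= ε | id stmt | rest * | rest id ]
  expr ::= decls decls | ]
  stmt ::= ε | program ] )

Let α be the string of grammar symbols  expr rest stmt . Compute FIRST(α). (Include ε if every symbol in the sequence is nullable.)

Add FIRST(expr)\{ε} = { *, ], id }; expr is nullable, continue.
Add FIRST(rest) = { *, ], id }; rest is not nullable, stop.

{ *, ], id }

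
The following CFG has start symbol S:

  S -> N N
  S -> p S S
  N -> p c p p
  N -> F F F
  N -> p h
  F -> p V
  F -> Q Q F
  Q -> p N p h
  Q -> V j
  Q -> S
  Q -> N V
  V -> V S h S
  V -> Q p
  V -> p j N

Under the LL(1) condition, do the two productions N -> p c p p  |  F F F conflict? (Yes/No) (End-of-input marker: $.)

FIRST(p c p p) = { p } and FIRST(F F F) = { p }.
Both contain p, so the two alternatives are not disjoint — LL(1) conflict.

Yes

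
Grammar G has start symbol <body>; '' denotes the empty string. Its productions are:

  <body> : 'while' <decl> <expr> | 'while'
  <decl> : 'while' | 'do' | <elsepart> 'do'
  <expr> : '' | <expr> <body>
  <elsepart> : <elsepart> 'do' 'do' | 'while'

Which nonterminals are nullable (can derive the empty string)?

{ <expr> }

Directly nullable (have an ''-production): <expr>.
No other nonterminal has a production whose RHS symbols are all nullable.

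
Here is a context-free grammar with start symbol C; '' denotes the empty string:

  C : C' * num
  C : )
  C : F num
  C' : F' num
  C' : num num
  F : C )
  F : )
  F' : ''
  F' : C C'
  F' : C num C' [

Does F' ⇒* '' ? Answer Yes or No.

F' has an ''-production, so F' ⇒ ''.

Yes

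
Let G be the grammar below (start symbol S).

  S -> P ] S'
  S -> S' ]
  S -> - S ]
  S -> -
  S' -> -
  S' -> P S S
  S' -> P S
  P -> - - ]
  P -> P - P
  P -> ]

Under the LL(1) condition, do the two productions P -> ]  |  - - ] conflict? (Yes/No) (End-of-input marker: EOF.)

FIRST(]) = { ] } and FIRST(- - ]) = { - }.
The FIRST sets are disjoint and neither alternative is nullable — no conflict.

No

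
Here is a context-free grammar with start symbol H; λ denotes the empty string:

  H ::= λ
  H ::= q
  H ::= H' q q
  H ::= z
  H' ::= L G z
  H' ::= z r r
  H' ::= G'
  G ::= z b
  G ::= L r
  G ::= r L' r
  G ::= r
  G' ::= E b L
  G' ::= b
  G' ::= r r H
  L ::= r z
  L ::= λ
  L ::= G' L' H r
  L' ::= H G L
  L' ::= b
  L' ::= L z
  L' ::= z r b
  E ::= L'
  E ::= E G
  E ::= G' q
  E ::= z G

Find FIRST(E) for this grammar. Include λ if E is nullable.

From E ::= L': add FIRST(L') = { b, q, r, z }.
From E ::= E G: add FIRST(E) = { b, q, r, z }.
From E ::= G' q: add FIRST(G') = { b, q, r, z }.
E ::= z G contributes {z}.
Union: FIRST(E) = { b, q, r, z }.

{ b, q, r, z }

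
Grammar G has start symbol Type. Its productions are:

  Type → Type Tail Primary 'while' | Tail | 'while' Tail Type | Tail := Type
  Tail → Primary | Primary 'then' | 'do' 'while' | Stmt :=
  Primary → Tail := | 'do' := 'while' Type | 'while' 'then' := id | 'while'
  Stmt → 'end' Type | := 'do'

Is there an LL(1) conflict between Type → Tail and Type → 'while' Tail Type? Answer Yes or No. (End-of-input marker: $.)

FIRST(Tail) = { 'do', 'end', 'while', := } and FIRST('while' Tail Type) = { 'while' }.
Both contain 'while', so the two alternatives are not disjoint — LL(1) conflict.

Yes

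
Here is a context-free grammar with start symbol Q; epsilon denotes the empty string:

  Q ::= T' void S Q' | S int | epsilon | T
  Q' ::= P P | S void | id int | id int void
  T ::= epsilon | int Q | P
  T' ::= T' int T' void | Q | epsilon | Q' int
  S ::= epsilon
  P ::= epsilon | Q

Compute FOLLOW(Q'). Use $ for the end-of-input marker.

{ $, id, int, void }

In Q ::= T' void S Q': Q' is at the end, add FOLLOW(Q) = { $, id, int, void }.
In T' ::= Q' int: add FIRST(int) = { int }.
Union: FOLLOW(Q') = { $, id, int, void }.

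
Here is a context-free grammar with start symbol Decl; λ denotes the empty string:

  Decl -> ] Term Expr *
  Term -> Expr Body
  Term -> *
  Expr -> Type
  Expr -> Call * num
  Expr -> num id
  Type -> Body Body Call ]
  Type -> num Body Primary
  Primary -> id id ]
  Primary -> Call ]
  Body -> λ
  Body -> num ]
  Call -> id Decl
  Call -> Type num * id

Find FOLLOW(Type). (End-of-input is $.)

{ *, id, num }

In Expr -> Type: Type is at the end, add FOLLOW(Expr) = { *, id, num }.
In Call -> Type num * id: add FIRST(num * id) = { num }.
Union: FOLLOW(Type) = { *, id, num }.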